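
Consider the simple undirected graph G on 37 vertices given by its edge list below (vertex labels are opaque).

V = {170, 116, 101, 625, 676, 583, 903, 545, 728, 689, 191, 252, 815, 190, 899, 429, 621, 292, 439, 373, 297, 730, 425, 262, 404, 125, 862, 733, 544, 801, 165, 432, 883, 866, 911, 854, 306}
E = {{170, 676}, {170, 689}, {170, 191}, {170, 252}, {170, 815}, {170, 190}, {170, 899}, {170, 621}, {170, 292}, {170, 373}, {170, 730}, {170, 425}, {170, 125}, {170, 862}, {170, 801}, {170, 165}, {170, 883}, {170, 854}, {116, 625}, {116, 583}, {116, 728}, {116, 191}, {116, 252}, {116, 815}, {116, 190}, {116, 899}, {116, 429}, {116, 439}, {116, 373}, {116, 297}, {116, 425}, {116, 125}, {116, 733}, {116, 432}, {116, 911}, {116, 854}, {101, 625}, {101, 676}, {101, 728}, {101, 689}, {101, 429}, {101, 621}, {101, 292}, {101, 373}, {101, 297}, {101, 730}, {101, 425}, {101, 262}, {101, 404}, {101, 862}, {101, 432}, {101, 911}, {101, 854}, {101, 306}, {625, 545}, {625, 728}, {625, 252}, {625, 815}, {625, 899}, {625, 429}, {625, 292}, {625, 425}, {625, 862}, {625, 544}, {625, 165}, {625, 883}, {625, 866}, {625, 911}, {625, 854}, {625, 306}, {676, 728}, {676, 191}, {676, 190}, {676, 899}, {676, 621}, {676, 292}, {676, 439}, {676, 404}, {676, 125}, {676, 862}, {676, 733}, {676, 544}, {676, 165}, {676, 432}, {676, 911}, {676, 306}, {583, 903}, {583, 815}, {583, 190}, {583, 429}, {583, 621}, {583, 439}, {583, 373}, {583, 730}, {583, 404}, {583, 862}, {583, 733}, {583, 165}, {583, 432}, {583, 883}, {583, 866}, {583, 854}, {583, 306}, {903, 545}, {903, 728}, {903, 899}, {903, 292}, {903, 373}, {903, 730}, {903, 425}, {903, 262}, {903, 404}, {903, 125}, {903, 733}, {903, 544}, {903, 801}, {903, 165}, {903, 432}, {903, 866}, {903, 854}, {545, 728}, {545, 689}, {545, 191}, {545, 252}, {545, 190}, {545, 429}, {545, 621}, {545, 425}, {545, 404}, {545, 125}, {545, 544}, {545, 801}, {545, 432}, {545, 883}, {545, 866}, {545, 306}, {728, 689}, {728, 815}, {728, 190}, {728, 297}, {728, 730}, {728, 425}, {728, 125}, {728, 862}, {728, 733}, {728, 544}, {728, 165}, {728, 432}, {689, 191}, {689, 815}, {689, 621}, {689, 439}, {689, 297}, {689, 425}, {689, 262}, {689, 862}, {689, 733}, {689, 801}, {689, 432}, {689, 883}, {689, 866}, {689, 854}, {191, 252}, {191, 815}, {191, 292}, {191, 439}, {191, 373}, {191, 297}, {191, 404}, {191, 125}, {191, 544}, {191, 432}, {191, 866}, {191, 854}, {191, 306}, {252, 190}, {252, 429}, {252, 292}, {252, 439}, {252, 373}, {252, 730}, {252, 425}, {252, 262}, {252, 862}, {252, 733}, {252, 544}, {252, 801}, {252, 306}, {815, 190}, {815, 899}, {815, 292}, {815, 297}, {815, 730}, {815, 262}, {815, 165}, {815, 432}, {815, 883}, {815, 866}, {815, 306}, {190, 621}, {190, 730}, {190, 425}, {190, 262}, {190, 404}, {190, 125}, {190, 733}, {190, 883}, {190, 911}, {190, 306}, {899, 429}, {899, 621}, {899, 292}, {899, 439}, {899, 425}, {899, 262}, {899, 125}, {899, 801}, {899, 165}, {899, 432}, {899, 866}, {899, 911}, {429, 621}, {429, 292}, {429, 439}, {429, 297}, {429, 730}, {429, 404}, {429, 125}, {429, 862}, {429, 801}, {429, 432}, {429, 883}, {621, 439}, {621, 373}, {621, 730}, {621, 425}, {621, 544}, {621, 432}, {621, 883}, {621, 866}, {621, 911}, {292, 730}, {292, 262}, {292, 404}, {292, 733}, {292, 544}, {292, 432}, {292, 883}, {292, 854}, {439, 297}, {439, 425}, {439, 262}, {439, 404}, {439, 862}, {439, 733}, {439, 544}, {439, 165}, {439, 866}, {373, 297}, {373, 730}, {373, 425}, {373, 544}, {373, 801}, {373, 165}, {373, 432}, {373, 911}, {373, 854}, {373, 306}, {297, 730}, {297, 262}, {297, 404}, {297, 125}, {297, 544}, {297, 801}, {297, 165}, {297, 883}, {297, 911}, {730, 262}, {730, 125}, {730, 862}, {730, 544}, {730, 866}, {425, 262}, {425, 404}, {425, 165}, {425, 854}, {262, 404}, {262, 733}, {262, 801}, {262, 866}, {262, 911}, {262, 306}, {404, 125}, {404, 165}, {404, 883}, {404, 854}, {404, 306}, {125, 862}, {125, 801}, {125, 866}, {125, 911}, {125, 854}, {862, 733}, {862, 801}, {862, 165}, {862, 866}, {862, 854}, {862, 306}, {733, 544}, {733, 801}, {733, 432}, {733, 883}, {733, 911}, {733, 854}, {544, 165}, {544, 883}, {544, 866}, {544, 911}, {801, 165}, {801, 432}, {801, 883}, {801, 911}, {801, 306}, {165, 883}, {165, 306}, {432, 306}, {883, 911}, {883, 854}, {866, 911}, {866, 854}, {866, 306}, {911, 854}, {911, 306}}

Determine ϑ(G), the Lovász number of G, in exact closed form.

deg(625) = 18; N(625) = {116, 101, 545, 728, 252, 815, 899, 429, 292, 425, 862, 544, 165, 883, 866, 911, 854, 306}.
Vertex 583 has 18 neighbors: 116, 903, 815, 190, 429, 621, 439, 373, 730, 404, 862, 733, 165, 432, 883, 866, 854, 306.
Vertex 728 has 18 neighbors: 116, 101, 625, 676, 903, 545, 689, 815, 190, 297, 730, 425, 125, 862, 733, 544, 165, 432.
N(545) = {625, 903, 728, 689, 191, 252, 190, 429, 621, 425, 404, 125, 544, 801, 432, 883, 866, 306}, |N(545)| = 18.
37-vertex 18-regular graph: SR(37,18,8,9) — a Paley graph.
The 3 distinct eigenvalues: [18.0, 2.54138, -3.54138].
λ_max=18, λ_min=-sqrt(37)/2 - 1/2; ϑ = −37·λ_min/(λ_max−λ_min) = sqrt(37).
ϑ(G) ≈ 6.08276253.

sqrt(37)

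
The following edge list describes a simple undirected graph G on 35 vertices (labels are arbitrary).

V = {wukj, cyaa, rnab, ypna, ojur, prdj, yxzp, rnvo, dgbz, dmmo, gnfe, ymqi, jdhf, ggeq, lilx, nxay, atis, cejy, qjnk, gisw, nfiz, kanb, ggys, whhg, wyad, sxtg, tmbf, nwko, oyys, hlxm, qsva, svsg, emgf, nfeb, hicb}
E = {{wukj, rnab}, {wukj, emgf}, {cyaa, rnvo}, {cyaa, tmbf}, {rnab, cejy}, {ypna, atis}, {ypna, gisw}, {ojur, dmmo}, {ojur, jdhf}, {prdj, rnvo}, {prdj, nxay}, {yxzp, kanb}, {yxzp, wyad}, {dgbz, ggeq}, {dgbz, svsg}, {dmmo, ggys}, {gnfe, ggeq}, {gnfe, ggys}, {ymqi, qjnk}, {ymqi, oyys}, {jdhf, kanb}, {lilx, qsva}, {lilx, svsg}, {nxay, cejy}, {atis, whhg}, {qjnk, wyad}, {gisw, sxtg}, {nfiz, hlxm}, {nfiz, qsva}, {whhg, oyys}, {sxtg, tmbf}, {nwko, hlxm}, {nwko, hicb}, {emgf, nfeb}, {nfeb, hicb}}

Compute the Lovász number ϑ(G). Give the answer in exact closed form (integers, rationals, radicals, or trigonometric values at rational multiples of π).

Vertex ojur has 2 neighbors: dmmo, jdhf.
N(prdj) = {rnvo, nxay}, |N(prdj)| = 2.
deg(ggys) = 2; N(ggys) = {dmmo, gnfe}.
Vertex hlxm has 2 neighbors: nfiz, nwko.
2-regular, N=35; the odd cycle C_{35}.
Distinct eigenvalues (to 6 d.p.): [2.0, 1.967859, 1.87247, 1.716898, 1.506143, 1.24698, 0.947737, 0.618034, 0.268467, -0.08973, -0.445042, -0.78605, -1.101794, -1.382125, -1.618034, -1.801938, -1.927926, -1.991949].
ϑ = −N·λ_min/(λ_max−λ_min) = −35·(-2*cos(pi/35))/(2−(-2*cos(pi/35))) = 35*cos(pi/35)/(cos(pi/35) + 1).
ϑ(G) ≈ 17.4647.
Check 17 ≤ 35*cos(pi/35)/(cos(pi/35) + 1) ≤ 18: both strict.

35*cos(pi/35)/(cos(pi/35) + 1)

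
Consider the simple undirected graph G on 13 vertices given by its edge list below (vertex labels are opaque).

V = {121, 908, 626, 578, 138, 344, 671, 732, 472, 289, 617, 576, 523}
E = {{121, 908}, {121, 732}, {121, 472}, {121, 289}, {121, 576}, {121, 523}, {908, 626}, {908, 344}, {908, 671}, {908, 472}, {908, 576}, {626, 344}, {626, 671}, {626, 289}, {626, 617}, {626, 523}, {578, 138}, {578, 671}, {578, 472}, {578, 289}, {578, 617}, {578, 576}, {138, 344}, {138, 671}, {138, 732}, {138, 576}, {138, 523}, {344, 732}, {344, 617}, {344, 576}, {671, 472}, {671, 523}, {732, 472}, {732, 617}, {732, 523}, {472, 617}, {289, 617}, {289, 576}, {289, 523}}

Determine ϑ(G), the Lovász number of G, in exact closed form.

deg(617) = 6; N(617) = {626, 578, 344, 732, 472, 289}.
deg(576) = 6; N(576) = {121, 908, 578, 138, 344, 289}.
deg(908) = 6; N(908) = {121, 626, 344, 671, 472, 576}.
N(289) = {121, 626, 578, 617, 576, 523}, |N(289)| = 6.
6-regular, N=13; Paley(13): SR with (k,λ,μ)=(6,2,3).
Distinct eigenvalues (to 5 d.p.): [6.0, 1.30278, -2.30278].
λ_max=6, λ_min=-sqrt(13)/2 - 1/2; ϑ = −13·λ_min/(λ_max−λ_min) = sqrt(13).
≈ 3.605551 (to 6 d.p.).

sqrt(13)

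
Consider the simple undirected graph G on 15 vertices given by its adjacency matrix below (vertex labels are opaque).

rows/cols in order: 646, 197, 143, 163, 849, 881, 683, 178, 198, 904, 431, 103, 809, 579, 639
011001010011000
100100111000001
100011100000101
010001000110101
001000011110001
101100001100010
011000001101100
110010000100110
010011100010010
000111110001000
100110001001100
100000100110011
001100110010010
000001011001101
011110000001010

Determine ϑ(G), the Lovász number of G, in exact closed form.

5

deg(431) = 6; N(431) = {646, 163, 849, 198, 103, 809}.
deg(809) = 6; N(809) = {143, 163, 683, 178, 431, 579}.
N(579) = {881, 178, 198, 103, 809, 639}, |N(579)| = 6.
deg(163) = 6; N(163) = {197, 881, 904, 431, 809, 639}.
deg(v) = 6 for all v (|V|=15); Kneser K(6,2) on C(6,2)=15 vertices.
Distinct eigenvalues (to 6 d.p.): [6.0, 1.0, -3.0].
Lovász (edge-transitive): ϑ = −15·(-3)/((6)−(-3)) = 5.
ϑ(G) ≈ 5.00000000.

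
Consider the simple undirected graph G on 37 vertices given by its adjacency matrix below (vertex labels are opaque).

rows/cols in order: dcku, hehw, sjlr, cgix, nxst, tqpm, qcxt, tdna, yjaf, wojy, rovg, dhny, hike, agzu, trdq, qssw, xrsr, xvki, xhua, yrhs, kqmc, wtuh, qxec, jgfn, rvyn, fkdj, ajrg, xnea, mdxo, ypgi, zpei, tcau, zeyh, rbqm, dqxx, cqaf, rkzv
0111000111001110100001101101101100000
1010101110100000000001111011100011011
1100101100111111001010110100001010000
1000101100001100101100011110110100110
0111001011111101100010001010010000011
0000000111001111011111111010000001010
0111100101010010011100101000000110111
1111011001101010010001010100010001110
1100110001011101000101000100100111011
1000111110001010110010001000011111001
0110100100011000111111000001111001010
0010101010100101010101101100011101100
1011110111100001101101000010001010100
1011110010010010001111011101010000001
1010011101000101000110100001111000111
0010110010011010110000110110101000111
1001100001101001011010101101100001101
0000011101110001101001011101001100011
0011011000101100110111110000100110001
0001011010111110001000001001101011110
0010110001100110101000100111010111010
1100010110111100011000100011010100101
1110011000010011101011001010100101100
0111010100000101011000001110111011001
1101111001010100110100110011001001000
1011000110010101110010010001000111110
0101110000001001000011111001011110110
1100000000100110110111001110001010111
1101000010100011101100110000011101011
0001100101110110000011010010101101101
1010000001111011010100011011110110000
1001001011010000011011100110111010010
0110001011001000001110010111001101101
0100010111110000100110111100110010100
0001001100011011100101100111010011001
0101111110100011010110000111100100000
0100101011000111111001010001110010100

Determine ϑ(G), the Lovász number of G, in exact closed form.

N(xrsr) = {dcku, cgix, nxst, wojy, rovg, hike, qssw, xvki, xhua, kqmc, qxec, rvyn, fkdj, xnea, mdxo, rbqm, dqxx, rkzv}, |N(xrsr)| = 18.
Vertex xhua has 18 neighbors: sjlr, cgix, tqpm, qcxt, rovg, hike, agzu, xrsr, xvki, yrhs, kqmc, wtuh, qxec, jgfn, mdxo, tcau, zeyh, rkzv.
deg(tdna) = 18; N(tdna) = {dcku, hehw, sjlr, cgix, tqpm, qcxt, wojy, rovg, hike, trdq, xvki, wtuh, jgfn, fkdj, ypgi, rbqm, dqxx, cqaf}.
N(mdxo) = {dcku, hehw, cgix, yjaf, rovg, trdq, qssw, xrsr, xhua, yrhs, qxec, jgfn, ypgi, zpei, tcau, rbqm, cqaf, rkzv}, |N(mdxo)| = 18.
deg(v) = 18 for all v (|V|=37); strongly regular (37,18,8,9).
Distinct eigenvalues (to 5 d.p.): [18.0, 2.54138, -3.54138].
Lovász: ϑ = −37(-sqrt(37)/2 - 1/2)/(18+-(-sqrt(37)/2 - 1/2)) = sqrt(37).
Numerically 6.0827625.

sqrt(37)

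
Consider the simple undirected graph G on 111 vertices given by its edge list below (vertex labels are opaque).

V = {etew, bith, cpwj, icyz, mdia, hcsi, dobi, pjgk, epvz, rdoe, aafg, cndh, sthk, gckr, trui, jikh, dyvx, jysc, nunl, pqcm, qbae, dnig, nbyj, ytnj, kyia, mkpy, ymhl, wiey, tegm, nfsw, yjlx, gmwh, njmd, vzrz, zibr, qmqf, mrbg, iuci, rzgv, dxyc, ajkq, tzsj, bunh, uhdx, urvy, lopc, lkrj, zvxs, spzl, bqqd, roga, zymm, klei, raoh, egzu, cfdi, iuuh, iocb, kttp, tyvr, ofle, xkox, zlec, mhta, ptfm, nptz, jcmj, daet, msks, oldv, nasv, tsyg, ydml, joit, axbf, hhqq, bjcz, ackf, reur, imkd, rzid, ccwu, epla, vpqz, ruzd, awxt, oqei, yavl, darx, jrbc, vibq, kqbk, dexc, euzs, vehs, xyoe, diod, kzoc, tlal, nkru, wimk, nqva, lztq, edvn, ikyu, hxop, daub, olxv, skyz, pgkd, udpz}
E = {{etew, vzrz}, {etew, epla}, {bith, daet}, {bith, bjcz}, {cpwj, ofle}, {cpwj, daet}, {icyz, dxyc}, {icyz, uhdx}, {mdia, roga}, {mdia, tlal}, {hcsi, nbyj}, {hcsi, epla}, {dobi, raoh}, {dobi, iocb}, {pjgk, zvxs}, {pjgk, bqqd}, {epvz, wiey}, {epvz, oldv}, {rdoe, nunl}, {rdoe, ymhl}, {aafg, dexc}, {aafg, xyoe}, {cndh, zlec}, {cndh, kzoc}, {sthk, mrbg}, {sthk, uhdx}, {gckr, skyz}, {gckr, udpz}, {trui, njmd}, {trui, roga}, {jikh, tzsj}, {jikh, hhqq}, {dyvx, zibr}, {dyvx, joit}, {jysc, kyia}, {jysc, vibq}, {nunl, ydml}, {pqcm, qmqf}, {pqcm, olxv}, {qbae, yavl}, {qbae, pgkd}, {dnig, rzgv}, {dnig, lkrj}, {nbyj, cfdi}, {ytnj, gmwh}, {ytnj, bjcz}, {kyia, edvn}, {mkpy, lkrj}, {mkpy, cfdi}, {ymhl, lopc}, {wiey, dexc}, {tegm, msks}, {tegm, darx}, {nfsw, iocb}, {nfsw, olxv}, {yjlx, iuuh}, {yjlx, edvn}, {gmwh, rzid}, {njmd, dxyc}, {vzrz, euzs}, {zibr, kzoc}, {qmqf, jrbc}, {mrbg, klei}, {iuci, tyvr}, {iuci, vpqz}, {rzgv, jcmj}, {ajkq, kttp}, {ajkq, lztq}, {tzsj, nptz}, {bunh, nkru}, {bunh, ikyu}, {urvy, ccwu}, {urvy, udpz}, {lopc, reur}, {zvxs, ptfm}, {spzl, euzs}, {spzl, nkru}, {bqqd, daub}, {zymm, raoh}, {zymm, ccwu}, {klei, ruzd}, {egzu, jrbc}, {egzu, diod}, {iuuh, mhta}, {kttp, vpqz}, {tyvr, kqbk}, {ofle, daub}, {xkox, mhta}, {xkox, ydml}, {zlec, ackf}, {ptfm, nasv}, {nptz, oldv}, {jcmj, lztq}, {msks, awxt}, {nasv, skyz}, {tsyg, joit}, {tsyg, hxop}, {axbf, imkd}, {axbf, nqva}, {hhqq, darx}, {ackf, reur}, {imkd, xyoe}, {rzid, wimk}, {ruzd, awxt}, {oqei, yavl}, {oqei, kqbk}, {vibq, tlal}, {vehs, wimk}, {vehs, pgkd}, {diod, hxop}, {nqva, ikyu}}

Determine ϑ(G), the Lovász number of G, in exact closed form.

Vertex gmwh has 2 neighbors: ytnj, rzid.
deg(awxt) = 2; N(awxt) = {msks, ruzd}.
N(bith) = {daet, bjcz}, |N(bith)| = 2.
Vertex trui has 2 neighbors: njmd, roga.
Regular of degree 2 on 111 vertices: a single 111-cycle (edge-transitive).
A has 56 distinct eigenvalues ≈ [2.0, 1.9968, 1.9872, 1.9712, 1.949, 1.9204, 1.8858, 1.845, 1.7984, 1.746, 1.688, 1.6247, 1.5561, 1.4825, 1.4042, 1.3213, 1.2343, 1.1433, 1.0486, 0.9506, 0.8495, 0.7457, 0.6395, 0.5313, 0.4214, 0.3101, 0.1978, 0.0849, -0.0283, -0.1414, -0.254, -0.3659, -0.4765, -0.5856, -0.6929, -0.7979, -0.9004, -1.0, -1.0964, -1.1893, -1.2783, -1.3633, -1.4439, -1.5199, -1.591, -1.657, -1.7177, -1.7729, -1.8225, -1.8661, -1.9039, -1.9355, -1.9609, -1.98, -1.9928, -1.9992].
With N=111: ϑ(G) = 111·(-(-1)*2*cos(pi/111))/(2−(-2*cos(pi/111))) = 111*cos(pi/111)/(cos(pi/111) + 1).
Numerically 55.4889.
α=55, χ(Ḡ)=56; ϑ=111*cos(pi/111)/(cos(pi/111) + 1) lies between (both strict).

111*cos(pi/111)/(cos(pi/111) + 1)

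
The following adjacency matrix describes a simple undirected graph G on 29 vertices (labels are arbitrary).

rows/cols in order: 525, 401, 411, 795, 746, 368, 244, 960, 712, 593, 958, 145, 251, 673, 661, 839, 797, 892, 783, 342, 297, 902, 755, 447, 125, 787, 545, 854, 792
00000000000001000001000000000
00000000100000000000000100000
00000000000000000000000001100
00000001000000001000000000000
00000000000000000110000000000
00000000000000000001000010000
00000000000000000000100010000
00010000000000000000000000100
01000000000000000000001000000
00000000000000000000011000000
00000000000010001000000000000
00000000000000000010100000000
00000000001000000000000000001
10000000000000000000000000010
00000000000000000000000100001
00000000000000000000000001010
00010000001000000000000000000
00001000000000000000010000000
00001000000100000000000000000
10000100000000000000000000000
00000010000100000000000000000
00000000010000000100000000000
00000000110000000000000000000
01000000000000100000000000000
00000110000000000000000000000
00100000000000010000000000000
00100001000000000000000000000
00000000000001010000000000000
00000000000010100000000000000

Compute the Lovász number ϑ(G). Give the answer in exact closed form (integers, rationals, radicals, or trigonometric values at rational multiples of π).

29*cos(pi/29)/(cos(pi/29) + 1)

N(795) = {960, 797}, |N(795)| = 2.
Vertex 593 has 2 neighbors: 902, 755.
N(783) = {746, 145}, |N(783)| = 2.
Vertex 447 has 2 neighbors: 401, 661.
29-vertex 2-regular graph: the odd cycle C_{29}.
A has 15 distinct eigenvalues ≈ [2.0, 1.953241, 1.815151, 1.592186, 1.294773, 0.936817, 0.535057, 0.108278, -0.323564, -0.740276, -1.122374, -1.451991, -1.713714, -1.895306, -1.988276].
ϑ = −N·λ_min/(λ_max−λ_min) = −29·(-2*cos(pi/29))/(2−(-2*cos(pi/29))) = 29*cos(pi/29)/(cos(pi/29) + 1).
= 14.457375255… (decimal).
Lovász sandwich 14 ≤ 29*cos(pi/29)/(cos(pi/29) + 1) ≤ 15: both strict.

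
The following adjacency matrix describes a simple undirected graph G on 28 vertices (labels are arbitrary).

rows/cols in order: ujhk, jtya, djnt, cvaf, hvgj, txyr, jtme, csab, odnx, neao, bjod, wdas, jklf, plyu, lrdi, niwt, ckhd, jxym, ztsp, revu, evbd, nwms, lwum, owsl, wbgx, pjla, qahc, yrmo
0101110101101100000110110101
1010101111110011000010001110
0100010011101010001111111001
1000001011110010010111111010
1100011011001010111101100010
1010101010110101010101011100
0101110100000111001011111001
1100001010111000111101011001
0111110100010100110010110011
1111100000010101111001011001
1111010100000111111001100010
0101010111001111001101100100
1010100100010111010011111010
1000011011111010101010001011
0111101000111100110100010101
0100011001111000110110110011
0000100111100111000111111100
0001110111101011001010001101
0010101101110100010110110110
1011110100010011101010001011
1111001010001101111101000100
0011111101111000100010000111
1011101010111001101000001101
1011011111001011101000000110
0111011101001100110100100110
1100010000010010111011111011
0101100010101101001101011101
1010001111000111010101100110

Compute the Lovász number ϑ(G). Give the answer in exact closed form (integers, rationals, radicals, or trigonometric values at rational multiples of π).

N(txyr) = {ujhk, djnt, hvgj, jtme, odnx, bjod, wdas, plyu, niwt, jxym, revu, nwms, owsl, wbgx, pjla}, |N(txyr)| = 15.
deg(jklf) = 15; N(jklf) = {ujhk, djnt, hvgj, csab, wdas, plyu, lrdi, niwt, jxym, evbd, nwms, lwum, owsl, wbgx, qahc}.
deg(wdas) = 15; N(wdas) = {jtya, cvaf, txyr, csab, odnx, neao, jklf, plyu, lrdi, niwt, ztsp, revu, nwms, lwum, pjla}.
Vertex yrmo has 15 neighbors: ujhk, djnt, jtme, csab, odnx, neao, plyu, lrdi, niwt, jxym, revu, nwms, lwum, pjla, qahc.
28-vertex 15-regular graph: Kneser-type, 2-subsets of [8].
Distinct eigenvalues (to 3 d.p.): [15.0, 1.0, -5.0].
Lovász (edge-transitive): ϑ = −28·(-5)/((15)−(-5)) = 7.
≈ 7.0000 (to 4 d.p.).

7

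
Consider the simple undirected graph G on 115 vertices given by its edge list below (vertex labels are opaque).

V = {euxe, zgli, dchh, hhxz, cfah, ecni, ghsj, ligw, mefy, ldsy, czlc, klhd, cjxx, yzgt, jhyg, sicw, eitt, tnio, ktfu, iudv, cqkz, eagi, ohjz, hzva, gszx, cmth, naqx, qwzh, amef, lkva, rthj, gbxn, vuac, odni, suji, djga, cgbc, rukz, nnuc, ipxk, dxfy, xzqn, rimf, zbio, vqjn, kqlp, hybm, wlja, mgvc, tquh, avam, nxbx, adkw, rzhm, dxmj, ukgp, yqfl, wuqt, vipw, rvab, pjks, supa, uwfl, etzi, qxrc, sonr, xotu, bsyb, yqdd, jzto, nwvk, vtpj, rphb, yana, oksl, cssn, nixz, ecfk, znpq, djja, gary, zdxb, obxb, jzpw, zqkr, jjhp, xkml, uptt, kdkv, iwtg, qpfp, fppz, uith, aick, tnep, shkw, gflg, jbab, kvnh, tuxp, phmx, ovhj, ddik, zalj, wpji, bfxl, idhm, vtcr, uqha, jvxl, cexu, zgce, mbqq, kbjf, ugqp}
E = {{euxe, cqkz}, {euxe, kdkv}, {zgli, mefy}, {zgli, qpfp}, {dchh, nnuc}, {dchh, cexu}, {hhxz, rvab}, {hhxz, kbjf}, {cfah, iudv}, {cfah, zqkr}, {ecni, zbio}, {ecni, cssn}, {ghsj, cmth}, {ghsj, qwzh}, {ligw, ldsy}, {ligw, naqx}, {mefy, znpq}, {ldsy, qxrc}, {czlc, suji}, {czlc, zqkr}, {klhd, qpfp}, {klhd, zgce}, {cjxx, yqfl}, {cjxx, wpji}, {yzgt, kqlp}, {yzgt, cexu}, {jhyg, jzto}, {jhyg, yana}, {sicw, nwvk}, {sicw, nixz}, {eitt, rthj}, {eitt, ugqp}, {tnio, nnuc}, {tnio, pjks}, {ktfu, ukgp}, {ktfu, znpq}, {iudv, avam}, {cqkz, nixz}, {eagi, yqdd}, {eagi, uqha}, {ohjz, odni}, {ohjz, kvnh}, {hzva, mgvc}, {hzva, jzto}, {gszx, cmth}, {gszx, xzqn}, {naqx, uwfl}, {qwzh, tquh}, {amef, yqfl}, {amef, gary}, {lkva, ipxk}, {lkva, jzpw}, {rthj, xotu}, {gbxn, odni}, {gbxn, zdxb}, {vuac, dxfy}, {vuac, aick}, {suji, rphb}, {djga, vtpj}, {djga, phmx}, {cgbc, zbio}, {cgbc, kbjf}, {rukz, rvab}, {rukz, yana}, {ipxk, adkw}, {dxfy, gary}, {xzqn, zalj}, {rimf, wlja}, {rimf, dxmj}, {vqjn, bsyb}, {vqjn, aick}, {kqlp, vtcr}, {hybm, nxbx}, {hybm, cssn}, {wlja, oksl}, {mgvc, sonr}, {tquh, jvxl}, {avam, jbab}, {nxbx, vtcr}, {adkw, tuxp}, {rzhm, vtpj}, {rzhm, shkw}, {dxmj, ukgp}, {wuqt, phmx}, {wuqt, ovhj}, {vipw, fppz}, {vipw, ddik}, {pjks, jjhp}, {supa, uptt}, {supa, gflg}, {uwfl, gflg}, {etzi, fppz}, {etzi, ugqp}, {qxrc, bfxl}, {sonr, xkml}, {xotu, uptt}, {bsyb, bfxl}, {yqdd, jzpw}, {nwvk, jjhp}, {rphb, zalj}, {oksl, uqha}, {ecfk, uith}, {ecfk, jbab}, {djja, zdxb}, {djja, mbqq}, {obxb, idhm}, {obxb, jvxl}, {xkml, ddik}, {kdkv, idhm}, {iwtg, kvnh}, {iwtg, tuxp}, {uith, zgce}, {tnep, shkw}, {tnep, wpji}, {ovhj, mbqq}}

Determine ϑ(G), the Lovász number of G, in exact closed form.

deg(znpq) = 2; N(znpq) = {mefy, ktfu}.
N(cssn) = {ecni, hybm}, |N(cssn)| = 2.
deg(rukz) = 2; N(rukz) = {rvab, yana}.
N(djja) = {zdxb, mbqq}, |N(djja)| = 2.
deg(v) = 2 for all v (|V|=115); the odd cycle C_{115}.
The 58 distinct eigenvalues: [2.0, 1.99702, 1.98807, 1.97319, 1.95243, 1.92583, 1.89349, 1.8555, 1.81197, 1.76304, 1.70884, 1.64954, 1.58532, 1.51637, 1.44289, 1.36511, 1.28325, 1.19756, 1.1083, 1.01573, 0.92013, 0.82178, 0.72098, 0.61803, 0.51324, 0.40691, 0.29937, 0.19094, 0.08193, -0.02732, -0.13648, -0.24524, -0.35327, -0.46025, -0.56585, -0.66976, -0.77167, -0.87128, -0.96829, -1.06241, -1.15336, -1.24087, -1.32467, -1.40452, -1.48018, -1.55142, -1.61803, -1.67982, -1.73659, -1.78817, -1.83442, -1.8752, -1.91038, -1.93985, -1.96354, -1.98137, -1.99329, -1.99925].
With N=115: ϑ(G) = 115·(-(-1)*2*cos(pi/115))/(2−(-2*cos(pi/115))) = 115*cos(pi/115)/(cos(pi/115) + 1).
ϑ(G) ≈ 57.4893.
Lovász sandwich 57 ≤ 115*cos(pi/115)/(cos(pi/115) + 1) ≤ 58: both strict.

115*cos(pi/115)/(cos(pi/115) + 1)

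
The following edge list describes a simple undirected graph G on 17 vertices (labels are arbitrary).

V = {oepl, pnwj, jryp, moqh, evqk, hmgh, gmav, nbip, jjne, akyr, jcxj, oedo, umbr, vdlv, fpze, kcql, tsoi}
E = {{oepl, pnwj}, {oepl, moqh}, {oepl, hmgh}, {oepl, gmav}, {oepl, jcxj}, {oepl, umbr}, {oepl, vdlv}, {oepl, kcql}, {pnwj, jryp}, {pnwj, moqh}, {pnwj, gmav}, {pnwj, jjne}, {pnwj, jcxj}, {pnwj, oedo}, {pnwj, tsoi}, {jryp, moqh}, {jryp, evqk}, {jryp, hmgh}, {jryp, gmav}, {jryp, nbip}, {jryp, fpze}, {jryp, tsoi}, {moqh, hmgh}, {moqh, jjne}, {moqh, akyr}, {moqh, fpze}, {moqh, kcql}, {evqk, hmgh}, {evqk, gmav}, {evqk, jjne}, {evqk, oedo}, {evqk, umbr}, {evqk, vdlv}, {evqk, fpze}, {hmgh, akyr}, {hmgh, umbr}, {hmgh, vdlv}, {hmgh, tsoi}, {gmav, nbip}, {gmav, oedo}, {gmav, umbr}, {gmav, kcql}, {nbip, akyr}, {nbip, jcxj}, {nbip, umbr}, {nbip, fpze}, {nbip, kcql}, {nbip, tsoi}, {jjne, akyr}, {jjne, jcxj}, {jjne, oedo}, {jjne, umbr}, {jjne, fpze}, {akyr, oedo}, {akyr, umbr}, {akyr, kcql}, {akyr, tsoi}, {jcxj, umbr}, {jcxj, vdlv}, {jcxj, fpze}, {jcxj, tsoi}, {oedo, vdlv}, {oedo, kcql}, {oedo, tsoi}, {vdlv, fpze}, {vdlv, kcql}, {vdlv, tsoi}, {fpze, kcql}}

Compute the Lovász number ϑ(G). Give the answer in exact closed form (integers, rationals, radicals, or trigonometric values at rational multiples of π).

sqrt(17)

Vertex umbr has 8 neighbors: oepl, evqk, hmgh, gmav, nbip, jjne, akyr, jcxj.
N(pnwj) = {oepl, jryp, moqh, gmav, jjne, jcxj, oedo, tsoi}, |N(pnwj)| = 8.
N(oepl) = {pnwj, moqh, hmgh, gmav, jcxj, umbr, vdlv, kcql}, |N(oepl)| = 8.
Vertex jryp has 8 neighbors: pnwj, moqh, evqk, hmgh, gmav, nbip, fpze, tsoi.
G on 17 vertices is 8-regular; Paley(17): SR with (k,λ,μ)=(8,3,4).
spec(A) ≈ [8.0, 1.561553, -2.561553] (distinct, 6 d.p.).
ϑ = −N·λ_min/(λ_max−λ_min) = −17·(-sqrt(17)/2 - 1/2)/(8−(-sqrt(17)/2 - 1/2)) = sqrt(17).
≈ 4.123106 (to 6 d.p.).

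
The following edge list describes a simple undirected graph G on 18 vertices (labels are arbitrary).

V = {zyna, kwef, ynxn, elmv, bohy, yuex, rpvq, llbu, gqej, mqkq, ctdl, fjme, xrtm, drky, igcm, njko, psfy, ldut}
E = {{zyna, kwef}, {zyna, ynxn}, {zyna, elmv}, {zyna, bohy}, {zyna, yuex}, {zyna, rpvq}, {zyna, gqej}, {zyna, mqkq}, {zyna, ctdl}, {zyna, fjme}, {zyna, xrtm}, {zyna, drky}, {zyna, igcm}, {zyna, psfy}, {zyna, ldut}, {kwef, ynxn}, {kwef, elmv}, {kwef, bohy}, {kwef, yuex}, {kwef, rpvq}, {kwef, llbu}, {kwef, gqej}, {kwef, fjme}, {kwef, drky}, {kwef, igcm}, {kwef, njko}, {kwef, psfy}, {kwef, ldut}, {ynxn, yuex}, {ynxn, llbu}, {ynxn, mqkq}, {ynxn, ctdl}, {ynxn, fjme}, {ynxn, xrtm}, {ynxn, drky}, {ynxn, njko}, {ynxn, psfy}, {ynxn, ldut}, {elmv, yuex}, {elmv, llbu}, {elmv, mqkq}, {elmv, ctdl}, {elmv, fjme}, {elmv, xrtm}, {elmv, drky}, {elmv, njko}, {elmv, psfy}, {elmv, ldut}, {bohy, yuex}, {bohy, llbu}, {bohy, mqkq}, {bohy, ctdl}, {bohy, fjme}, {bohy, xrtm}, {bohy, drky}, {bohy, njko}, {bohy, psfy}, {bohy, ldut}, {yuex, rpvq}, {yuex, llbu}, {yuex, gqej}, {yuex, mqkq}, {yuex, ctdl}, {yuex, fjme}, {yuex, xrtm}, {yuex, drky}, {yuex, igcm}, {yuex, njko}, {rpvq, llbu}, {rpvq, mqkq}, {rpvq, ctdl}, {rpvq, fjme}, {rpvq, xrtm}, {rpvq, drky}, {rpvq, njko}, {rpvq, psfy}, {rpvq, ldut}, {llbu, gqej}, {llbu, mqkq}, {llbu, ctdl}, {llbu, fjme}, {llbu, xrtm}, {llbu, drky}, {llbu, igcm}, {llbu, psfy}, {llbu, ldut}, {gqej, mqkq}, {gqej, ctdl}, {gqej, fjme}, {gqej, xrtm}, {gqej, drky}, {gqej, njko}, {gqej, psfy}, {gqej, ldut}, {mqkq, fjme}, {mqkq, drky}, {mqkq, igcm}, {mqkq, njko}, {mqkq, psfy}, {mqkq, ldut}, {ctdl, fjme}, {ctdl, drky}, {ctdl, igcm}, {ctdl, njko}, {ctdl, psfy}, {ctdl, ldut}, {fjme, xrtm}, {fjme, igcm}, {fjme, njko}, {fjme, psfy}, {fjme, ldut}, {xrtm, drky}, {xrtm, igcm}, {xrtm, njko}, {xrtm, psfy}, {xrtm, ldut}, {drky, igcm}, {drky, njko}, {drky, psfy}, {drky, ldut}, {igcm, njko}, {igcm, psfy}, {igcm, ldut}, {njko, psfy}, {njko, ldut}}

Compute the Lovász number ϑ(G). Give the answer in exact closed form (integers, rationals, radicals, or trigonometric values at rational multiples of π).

6

N(drky) = {zyna, kwef, ynxn, elmv, bohy, yuex, rpvq, llbu, gqej, mqkq, ctdl, xrtm, igcm, njko, psfy, ldut}, |N(drky)| = 16.
N(igcm) = {zyna, kwef, yuex, llbu, mqkq, ctdl, fjme, xrtm, drky, njko, psfy, ldut}, |N(igcm)| = 12.
Vertex xrtm has 14 neighbors: zyna, ynxn, elmv, bohy, yuex, rpvq, llbu, gqej, fjme, drky, igcm, njko, psfy, ldut.
N(zyna) = {kwef, ynxn, elmv, bohy, yuex, rpvq, gqej, mqkq, ctdl, fjme, xrtm, drky, igcm, psfy, ldut}, |N(zyna)| = 15.
5 parts of sizes [6, 4, 3, 3, 2]; α(G) = 6 = ϑ (perfect).
Numerically 6.00000.
Check 6 ≤ 6 ≤ 6: collapsed.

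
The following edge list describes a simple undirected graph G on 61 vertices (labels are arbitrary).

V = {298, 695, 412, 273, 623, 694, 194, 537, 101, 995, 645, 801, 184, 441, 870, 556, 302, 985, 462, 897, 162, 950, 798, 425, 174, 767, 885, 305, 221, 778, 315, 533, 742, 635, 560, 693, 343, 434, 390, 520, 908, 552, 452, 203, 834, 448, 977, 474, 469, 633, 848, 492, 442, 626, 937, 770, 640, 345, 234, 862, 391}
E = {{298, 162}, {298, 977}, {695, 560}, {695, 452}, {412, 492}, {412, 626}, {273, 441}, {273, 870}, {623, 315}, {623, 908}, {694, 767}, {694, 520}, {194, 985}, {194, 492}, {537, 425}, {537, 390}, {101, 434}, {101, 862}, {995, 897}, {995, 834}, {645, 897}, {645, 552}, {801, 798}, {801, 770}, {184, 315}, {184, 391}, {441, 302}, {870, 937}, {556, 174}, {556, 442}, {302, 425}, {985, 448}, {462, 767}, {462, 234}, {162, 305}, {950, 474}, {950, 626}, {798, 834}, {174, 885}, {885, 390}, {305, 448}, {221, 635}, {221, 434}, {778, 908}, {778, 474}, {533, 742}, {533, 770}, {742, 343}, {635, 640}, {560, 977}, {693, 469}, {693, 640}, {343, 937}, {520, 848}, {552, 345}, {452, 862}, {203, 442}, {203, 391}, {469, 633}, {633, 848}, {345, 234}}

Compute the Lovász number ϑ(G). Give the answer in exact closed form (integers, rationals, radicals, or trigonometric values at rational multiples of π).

61*cos(pi/61)/(cos(pi/61) + 1)

Vertex 302 has 2 neighbors: 441, 425.
N(694) = {767, 520}, |N(694)| = 2.
deg(977) = 2; N(977) = {298, 560}.
Vertex 298 has 2 neighbors: 162, 977.
Every vertex has degree 2 (N=61); connected 2-regular on 61 ⇒ C_{61}.
The 31 distinct eigenvalues: [2.0, 1.9894, 1.9577, 1.9053, 1.8326, 1.7406, 1.6301, 1.5023, 1.3585, 1.2004, 1.0296, 0.8478, 0.6571, 0.4594, 0.2568, 0.0515, -0.1544, -0.3586, -0.559, -0.7535, -0.94, -1.1165, -1.2812, -1.4323, -1.5682, -1.6876, -1.789, -1.8714, -1.9341, -1.9762, -1.9973].
λ_max=2, λ_min=-2*cos(pi/61); ϑ = −61·λ_min/(λ_max−λ_min) = 61*cos(pi/61)/(cos(pi/61) + 1).
≈ 30.4798 (to 4 d.p.).
30 ≤ 61*cos(pi/61)/(cos(pi/61) + 1) ≤ 31: both strict.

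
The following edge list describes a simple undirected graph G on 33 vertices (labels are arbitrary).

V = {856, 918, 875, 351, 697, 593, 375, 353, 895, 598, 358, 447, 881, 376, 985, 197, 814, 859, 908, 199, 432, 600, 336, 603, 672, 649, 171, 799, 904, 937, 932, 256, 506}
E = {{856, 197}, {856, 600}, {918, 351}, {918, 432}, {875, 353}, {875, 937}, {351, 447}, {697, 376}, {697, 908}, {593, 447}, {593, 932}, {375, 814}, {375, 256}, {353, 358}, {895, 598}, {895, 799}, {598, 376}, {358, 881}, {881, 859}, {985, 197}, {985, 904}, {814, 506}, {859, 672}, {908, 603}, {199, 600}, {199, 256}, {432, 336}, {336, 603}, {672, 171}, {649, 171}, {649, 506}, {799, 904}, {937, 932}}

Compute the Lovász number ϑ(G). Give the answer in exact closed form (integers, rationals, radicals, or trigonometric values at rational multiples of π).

33*cos(pi/33)/(cos(pi/33) + 1)

Vertex 895 has 2 neighbors: 598, 799.
Vertex 875 has 2 neighbors: 353, 937.
deg(197) = 2; N(197) = {856, 985}.
Vertex 351 has 2 neighbors: 918, 447.
2-regular, N=33; this is C_{33}, the 33-cycle.
spec(A) ≈ [2.0, 1.9639, 1.8567, 1.6825, 1.4475, 1.1601, 0.8308, 0.4715, 0.0952, -0.2846, -0.6541, -1.0, -1.3097, -1.5721, -1.7777, -1.919, -1.9909] (distinct, 4 d.p.).
Lovász: ϑ = −33(-2*cos(pi/33))/(2+-(-1)*2*cos(pi/33)) = 33*cos(pi/33)/(cos(pi/33) + 1).
Numerically 16.46256.
α=16, χ(Ḡ)=17; ϑ=33*cos(pi/33)/(cos(pi/33) + 1) lies between (both strict).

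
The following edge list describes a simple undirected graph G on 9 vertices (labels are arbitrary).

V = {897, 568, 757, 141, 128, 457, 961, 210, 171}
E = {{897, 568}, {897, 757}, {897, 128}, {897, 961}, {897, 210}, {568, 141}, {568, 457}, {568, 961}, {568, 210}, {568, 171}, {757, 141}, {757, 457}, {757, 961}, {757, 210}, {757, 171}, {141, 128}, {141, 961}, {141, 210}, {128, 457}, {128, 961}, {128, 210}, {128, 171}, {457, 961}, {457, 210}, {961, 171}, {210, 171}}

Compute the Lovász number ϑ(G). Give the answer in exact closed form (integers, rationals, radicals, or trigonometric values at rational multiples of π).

Vertex 757 has 6 neighbors: 897, 141, 457, 961, 210, 171.
deg(141) = 5; N(141) = {568, 757, 128, 961, 210}.
deg(210) = 7; N(210) = {897, 568, 757, 141, 128, 457, 171}.
N(897) = {568, 757, 128, 961, 210}, |N(897)| = 5.
K_{4,3,2} (perfect); ϑ(G) = α(G) = max{4,3,2} = 4.
Numerically 4.00000000.
4 ≤ 4 ≤ 4: collapsed.

4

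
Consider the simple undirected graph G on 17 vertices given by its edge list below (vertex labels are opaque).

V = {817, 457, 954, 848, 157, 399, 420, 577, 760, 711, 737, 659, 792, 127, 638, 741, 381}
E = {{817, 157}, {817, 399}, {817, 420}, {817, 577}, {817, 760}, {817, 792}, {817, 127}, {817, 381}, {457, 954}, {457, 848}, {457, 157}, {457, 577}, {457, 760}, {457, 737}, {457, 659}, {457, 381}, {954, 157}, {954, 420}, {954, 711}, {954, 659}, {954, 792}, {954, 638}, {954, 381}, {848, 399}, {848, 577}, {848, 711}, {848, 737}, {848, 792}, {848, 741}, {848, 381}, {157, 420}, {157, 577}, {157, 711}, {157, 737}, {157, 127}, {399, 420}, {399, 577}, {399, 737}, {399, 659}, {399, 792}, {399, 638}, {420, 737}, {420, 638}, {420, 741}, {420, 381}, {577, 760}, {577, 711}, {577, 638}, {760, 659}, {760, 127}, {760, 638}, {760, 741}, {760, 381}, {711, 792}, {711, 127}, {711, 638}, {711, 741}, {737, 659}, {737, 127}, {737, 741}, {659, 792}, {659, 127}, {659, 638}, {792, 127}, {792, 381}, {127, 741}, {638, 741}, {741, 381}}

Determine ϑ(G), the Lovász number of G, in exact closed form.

N(157) = {817, 457, 954, 420, 577, 711, 737, 127}, |N(157)| = 8.
N(127) = {817, 157, 760, 711, 737, 659, 792, 741}, |N(127)| = 8.
N(638) = {954, 399, 420, 577, 760, 711, 659, 741}, |N(638)| = 8.
N(954) = {457, 157, 420, 711, 659, 792, 638, 381}, |N(954)| = 8.
deg(v) = 8 for all v (|V|=17); strongly regular (17,8,3,4).
A has 3 distinct eigenvalues ≈ [8.0, 1.561553, -2.561553].
−17·(-sqrt(17)/2 - 1/2) / ((8)−(-sqrt(17)/2 - 1/2)) = sqrt(17) = ϑ(G).
= 4.12310563… (decimal).

sqrt(17)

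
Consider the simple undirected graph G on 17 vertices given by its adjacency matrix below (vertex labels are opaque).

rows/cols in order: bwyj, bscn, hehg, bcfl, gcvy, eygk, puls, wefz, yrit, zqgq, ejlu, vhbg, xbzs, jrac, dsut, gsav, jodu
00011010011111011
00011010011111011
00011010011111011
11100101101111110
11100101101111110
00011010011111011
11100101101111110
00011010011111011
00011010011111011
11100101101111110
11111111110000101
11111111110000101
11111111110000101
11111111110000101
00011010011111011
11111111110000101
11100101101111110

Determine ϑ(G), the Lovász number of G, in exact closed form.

Vertex hehg has 10 neighbors: bcfl, gcvy, puls, zqgq, ejlu, vhbg, xbzs, jrac, gsav, jodu.
Vertex vhbg has 12 neighbors: bwyj, bscn, hehg, bcfl, gcvy, eygk, puls, wefz, yrit, zqgq, dsut, jodu.
deg(puls) = 12; N(puls) = {bwyj, bscn, hehg, eygk, wefz, yrit, ejlu, vhbg, xbzs, jrac, dsut, gsav}.
deg(gsav) = 12; N(gsav) = {bwyj, bscn, hehg, bcfl, gcvy, eygk, puls, wefz, yrit, zqgq, dsut, jodu}.
3 parts of sizes [7, 5, 5]; α(G) = 7 = ϑ (perfect).
ϑ(G) ≈ 7.000000.
Check 7 ≤ 7 ≤ 7: collapsed.

7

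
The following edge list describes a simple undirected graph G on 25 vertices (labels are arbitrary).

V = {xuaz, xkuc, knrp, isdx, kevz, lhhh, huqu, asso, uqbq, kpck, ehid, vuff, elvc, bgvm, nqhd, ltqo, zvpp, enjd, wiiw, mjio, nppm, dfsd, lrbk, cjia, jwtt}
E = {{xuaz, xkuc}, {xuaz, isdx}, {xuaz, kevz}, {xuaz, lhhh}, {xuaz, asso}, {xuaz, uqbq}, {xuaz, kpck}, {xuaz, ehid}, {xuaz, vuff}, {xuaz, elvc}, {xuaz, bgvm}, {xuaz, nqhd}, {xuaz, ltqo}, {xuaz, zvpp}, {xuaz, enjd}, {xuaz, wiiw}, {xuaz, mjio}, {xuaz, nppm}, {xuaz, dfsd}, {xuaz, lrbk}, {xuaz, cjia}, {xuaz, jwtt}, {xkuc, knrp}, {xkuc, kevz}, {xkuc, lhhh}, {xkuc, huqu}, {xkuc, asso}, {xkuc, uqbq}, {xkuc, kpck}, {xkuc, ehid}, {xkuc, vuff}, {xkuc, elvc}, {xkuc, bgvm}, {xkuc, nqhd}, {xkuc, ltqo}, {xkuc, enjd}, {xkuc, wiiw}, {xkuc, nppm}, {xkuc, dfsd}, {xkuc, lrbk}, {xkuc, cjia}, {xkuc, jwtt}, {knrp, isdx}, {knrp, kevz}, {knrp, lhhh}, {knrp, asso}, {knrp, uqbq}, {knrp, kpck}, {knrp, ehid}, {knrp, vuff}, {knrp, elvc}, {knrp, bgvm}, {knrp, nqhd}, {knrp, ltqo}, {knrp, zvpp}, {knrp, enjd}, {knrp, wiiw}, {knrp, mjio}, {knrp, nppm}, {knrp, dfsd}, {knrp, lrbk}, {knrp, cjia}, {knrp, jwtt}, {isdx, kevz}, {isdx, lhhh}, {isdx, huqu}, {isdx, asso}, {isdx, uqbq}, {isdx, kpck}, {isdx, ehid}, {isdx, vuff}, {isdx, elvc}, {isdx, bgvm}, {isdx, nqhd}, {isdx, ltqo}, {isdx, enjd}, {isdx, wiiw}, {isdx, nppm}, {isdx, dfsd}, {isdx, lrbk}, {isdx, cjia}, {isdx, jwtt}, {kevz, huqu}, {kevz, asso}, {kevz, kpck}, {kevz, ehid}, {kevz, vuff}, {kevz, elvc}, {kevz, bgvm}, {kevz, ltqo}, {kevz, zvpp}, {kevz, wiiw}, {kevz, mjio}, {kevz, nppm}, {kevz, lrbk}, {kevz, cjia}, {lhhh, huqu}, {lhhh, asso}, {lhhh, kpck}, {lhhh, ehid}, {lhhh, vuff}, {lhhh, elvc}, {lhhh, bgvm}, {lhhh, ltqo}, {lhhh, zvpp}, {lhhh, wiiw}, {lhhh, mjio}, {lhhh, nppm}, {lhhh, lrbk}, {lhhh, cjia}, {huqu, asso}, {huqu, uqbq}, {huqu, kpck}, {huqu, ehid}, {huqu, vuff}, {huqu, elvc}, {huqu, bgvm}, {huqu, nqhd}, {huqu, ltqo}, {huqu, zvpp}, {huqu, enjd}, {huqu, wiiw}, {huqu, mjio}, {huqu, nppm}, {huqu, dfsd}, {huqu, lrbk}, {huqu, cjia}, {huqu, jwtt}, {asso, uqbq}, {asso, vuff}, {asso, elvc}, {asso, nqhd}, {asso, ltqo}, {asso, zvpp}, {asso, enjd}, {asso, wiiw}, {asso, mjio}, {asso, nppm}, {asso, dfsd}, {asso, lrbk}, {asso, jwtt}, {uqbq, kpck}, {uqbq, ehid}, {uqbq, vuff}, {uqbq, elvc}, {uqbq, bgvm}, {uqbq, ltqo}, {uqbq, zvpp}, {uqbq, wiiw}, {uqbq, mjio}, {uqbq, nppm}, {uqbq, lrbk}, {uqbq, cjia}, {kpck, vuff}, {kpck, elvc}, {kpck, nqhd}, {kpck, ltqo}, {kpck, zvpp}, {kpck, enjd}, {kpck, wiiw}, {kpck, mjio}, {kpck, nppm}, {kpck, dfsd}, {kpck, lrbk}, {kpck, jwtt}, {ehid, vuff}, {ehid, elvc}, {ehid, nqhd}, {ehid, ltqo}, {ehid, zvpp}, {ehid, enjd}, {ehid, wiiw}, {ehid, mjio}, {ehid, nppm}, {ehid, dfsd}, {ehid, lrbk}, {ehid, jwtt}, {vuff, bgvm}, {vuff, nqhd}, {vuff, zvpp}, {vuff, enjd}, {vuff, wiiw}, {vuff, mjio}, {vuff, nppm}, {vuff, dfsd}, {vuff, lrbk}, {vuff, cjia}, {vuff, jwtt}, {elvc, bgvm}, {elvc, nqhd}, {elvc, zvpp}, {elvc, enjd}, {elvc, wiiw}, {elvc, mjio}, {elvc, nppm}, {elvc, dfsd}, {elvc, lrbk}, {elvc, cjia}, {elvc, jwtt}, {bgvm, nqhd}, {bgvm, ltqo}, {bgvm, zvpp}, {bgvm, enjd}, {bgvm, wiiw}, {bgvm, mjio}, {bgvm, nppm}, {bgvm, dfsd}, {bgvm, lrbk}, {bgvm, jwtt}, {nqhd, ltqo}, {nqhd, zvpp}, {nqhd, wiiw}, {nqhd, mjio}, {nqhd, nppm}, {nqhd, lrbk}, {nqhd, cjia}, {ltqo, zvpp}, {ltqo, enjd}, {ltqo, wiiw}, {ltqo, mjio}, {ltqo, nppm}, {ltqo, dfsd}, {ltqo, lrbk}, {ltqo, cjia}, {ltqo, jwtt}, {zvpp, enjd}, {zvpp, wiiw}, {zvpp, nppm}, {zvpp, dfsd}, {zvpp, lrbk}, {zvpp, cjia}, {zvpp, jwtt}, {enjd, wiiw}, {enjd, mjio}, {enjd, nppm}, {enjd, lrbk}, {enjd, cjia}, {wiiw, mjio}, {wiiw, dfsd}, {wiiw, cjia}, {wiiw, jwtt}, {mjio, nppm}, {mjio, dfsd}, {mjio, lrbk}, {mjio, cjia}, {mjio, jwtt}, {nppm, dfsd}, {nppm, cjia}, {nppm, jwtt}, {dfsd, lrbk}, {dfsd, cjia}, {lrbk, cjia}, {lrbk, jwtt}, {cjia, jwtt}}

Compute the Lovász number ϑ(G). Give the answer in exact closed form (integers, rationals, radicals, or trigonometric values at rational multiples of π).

Vertex cjia has 20 neighbors: xuaz, xkuc, knrp, isdx, kevz, lhhh, huqu, uqbq, vuff, elvc, nqhd, ltqo, zvpp, enjd, wiiw, mjio, nppm, dfsd, lrbk, jwtt.
deg(ehid) = 20; N(ehid) = {xuaz, xkuc, knrp, isdx, kevz, lhhh, huqu, uqbq, vuff, elvc, nqhd, ltqo, zvpp, enjd, wiiw, mjio, nppm, dfsd, lrbk, jwtt}.
deg(uqbq) = 18; N(uqbq) = {xuaz, xkuc, knrp, isdx, huqu, asso, kpck, ehid, vuff, elvc, bgvm, ltqo, zvpp, wiiw, mjio, nppm, lrbk, cjia}.
N(jwtt) = {xuaz, xkuc, knrp, isdx, huqu, asso, kpck, ehid, vuff, elvc, bgvm, ltqo, zvpp, wiiw, mjio, nppm, lrbk, cjia}, |N(jwtt)| = 18.
Complete multipartite on [7, 5, 4, 3, 3, 3]: sandwich collapses at ϑ=7.
ϑ(G) ≈ 7.000000000.
Check 7 ≤ 7 ≤ 7: collapsed.

7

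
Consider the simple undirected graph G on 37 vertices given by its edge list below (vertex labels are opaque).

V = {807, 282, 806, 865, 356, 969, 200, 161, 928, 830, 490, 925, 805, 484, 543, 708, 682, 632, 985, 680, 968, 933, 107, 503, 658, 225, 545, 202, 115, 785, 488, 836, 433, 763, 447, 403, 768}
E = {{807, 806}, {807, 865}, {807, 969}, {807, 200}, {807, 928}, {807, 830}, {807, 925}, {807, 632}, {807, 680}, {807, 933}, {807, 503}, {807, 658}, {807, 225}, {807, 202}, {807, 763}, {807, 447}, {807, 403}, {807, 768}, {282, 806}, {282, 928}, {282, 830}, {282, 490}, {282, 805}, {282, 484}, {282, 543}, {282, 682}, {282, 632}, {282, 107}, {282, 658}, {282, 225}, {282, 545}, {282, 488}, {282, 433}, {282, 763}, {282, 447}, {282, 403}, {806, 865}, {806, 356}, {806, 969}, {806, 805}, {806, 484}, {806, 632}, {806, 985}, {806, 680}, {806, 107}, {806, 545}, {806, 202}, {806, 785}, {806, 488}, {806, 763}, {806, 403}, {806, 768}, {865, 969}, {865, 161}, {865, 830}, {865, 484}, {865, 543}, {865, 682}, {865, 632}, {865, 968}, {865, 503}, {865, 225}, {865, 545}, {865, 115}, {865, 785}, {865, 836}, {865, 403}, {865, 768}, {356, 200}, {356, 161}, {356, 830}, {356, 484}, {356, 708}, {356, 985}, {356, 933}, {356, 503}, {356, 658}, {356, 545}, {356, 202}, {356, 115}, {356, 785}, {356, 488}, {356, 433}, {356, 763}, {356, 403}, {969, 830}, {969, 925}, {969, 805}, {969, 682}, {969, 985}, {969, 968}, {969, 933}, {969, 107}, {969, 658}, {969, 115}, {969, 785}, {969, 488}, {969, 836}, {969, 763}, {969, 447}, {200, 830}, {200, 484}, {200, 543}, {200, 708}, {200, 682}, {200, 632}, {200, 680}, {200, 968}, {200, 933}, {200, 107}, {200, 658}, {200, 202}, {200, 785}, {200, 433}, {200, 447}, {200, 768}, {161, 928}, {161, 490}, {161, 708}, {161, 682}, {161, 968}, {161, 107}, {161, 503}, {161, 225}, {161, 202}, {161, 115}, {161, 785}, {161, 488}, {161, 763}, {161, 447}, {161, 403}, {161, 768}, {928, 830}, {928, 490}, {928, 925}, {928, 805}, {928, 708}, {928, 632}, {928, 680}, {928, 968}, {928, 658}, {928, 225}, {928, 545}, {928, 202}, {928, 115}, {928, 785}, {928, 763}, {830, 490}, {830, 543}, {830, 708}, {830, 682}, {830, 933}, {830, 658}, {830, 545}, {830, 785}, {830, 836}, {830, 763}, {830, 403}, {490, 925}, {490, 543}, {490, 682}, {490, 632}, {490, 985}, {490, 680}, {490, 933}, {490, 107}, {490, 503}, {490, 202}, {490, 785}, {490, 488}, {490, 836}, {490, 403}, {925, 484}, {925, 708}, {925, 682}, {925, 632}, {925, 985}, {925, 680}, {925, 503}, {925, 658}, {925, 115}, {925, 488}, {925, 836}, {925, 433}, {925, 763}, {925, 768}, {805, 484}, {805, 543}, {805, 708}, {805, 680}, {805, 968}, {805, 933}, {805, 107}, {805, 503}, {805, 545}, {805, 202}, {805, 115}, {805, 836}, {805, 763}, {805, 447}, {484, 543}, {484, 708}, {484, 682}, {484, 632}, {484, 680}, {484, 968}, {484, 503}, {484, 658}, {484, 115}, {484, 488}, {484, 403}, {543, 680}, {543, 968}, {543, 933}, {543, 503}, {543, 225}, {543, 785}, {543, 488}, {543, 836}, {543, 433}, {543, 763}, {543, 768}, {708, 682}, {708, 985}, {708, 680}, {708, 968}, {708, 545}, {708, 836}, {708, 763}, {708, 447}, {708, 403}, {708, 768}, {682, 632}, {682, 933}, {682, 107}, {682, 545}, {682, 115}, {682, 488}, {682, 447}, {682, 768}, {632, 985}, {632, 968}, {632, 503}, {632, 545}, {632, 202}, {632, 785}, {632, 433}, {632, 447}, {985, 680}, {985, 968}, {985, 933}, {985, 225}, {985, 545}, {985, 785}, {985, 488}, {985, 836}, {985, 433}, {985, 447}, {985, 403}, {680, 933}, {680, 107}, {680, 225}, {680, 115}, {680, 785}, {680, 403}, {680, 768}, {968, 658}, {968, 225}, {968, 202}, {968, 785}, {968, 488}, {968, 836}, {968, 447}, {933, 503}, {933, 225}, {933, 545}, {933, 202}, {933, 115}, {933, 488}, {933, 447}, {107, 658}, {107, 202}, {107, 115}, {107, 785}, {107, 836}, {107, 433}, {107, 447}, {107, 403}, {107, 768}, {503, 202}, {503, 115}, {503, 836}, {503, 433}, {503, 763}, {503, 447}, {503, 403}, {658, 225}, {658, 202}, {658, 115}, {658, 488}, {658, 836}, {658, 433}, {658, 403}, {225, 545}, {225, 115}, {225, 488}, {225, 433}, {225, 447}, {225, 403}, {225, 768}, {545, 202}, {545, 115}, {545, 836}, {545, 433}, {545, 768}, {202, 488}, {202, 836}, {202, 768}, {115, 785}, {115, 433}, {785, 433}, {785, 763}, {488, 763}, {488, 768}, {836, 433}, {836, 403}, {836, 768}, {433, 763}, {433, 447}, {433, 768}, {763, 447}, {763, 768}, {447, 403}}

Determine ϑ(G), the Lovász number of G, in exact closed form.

sqrt(37)

deg(865) = 18; N(865) = {807, 806, 969, 161, 830, 484, 543, 682, 632, 968, 503, 225, 545, 115, 785, 836, 403, 768}.
Vertex 484 has 18 neighbors: 282, 806, 865, 356, 200, 925, 805, 543, 708, 682, 632, 680, 968, 503, 658, 115, 488, 403.
Vertex 225 has 18 neighbors: 807, 282, 865, 161, 928, 543, 985, 680, 968, 933, 658, 545, 115, 488, 433, 447, 403, 768.
deg(632) = 18; N(632) = {807, 282, 806, 865, 200, 928, 490, 925, 484, 682, 985, 968, 503, 545, 202, 785, 433, 447}.
18-regular, N=37; SR(37,18,8,9) — a Paley graph.
Distinct eigenvalues (to 5 d.p.): [18.0, 2.54138, -3.54138].
Lovász (edge-transitive): ϑ = −37·(-sqrt(37)/2 - 1/2)/((18)−(-sqrt(37)/2 - 1/2)) = sqrt(37).
Numerically 6.082763.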